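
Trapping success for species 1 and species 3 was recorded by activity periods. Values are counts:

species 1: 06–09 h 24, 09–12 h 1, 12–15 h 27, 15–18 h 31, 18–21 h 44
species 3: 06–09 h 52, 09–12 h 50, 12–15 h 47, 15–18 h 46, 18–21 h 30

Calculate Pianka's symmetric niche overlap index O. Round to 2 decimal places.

0.80

Proportions for species 1 (n=127): 24/127=0.1890, 1/127=0.0079, 27/127=0.2126, 31/127=0.2441, 44/127=0.3465
Proportions for species 3 (n=225): 52/225=0.2311, 50/225=0.2222, 47/225=0.2089, 46/225=0.2044, 30/225=0.1333
Σ p₁ᵢp₂ᵢ = 0.043678 + 0.001755 + 0.044412 + 0.049894 + 0.046188 = 0.185927
Σp_1ᵢ² = 0.1890² + 0.0079² + 0.2126² + 0.2441² + 0.3465² = 0.035721 + 0.000062 + 0.045199 + 0.059585 + 0.120062 = 0.260629
Σp_2ᵢ² = 0.2311² + 0.2222² + 0.2089² + 0.2044² + 0.1333² = 0.053407 + 0.049373 + 0.043639 + 0.041779 + 0.017769 = 0.205967
O = 0.185927 / √(0.260629 × 0.205967) = 0.185927 / 0.2316915 = 0.8025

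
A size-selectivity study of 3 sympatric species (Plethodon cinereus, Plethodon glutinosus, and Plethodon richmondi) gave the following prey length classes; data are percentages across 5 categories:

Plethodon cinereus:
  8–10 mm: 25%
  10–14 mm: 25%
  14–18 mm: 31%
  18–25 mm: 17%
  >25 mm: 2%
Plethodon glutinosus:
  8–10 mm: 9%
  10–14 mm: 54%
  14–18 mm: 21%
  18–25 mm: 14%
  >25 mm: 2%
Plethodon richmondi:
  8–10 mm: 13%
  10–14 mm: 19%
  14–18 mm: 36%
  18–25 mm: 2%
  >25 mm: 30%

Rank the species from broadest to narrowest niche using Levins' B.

Convert percentages to proportions (divide by 100).
Σp_cineᵢ² = 0.25² + 0.25² + 0.31² + 0.17² + 0.02² = 0.0625 + 0.0625 + 0.0961 + 0.0289 + 0.0004 = 0.2504
B_cine = 1 / 0.2504 = 3.9936
Σp_glutᵢ² = 0.09² + 0.54² + 0.21² + 0.14² + 0.02² = 0.0081 + 0.2916 + 0.0441 + 0.0196 + 0.0004 = 0.3638
B_glut = 1 / 0.3638 = 2.7488
Σp_richᵢ² = 0.13² + 0.19² + 0.36² + 0.02² + 0.30² = 0.0169 + 0.0361 + 0.1296 + 0.0004 + 0.0900 = 0.2730
B_rich = 1 / 0.2730 = 3.6630
Ranking by B (broadest → narrowest): Plethodon cinereus (3.99) > Plethodon richmondi (3.66) > Plethodon glutinosus (2.75)

Plethodon cinereus > Plethodon richmondi > Plethodon glutinosus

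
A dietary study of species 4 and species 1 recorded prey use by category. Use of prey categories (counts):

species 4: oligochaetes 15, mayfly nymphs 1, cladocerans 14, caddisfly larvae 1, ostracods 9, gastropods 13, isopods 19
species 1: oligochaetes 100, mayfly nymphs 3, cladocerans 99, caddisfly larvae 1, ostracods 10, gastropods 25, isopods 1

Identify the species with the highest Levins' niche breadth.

species 4

Proportions for species 4 (n=72): 15/72=0.2083, 1/72=0.0139, 14/72=0.1944, 1/72=0.0139, 9/72=0.1250, 13/72=0.1806, 19/72=0.2639
Proportions for species 1 (n=239): 100/239=0.4184, 3/239=0.0126, 99/239=0.4142, 1/239=0.0042, 10/239=0.0418, 25/239=0.1046, 1/239=0.0042
Σp_4ᵢ² = 0.2083² + 0.0139² + 0.1944² + 0.0139² + 0.1250² + 0.1806² + 0.2639² = 0.043389 + 0.000193 + 0.037791 + 0.000193 + 0.015625 + 0.032616 + 0.069643 = 0.199450
B_4 = 1 / 0.199450 = 5.0138
Σp_1ᵢ² = 0.4184² + 0.0126² + 0.4142² + 0.0042² + 0.0418² + 0.1046² + 0.0042² = 0.175059 + 0.000159 + 0.171562 + 0.000018 + 0.001747 + 0.010941 + 0.000018 = 0.359504
B_1 = 1 / 0.359504 = 2.7816
Highest B → broadest niche (most generalist): species 4 (B = 5.01).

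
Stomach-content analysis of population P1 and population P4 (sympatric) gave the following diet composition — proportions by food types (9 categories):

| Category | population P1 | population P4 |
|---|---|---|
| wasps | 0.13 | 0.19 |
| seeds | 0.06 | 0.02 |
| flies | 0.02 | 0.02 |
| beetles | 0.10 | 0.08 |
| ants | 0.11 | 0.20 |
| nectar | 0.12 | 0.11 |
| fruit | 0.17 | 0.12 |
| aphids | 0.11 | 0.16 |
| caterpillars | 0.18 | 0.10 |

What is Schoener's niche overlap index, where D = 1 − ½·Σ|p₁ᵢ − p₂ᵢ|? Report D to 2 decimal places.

Σ|p₁ᵢ − p₂ᵢ| = 0.06 + 0.04 + 0.00 + 0.02 + 0.09 + 0.01 + 0.05 + 0.05 + 0.08 = 0.40
D = 1 − ½ × 0.40 = 1 − 0.200 = 0.8000

0.80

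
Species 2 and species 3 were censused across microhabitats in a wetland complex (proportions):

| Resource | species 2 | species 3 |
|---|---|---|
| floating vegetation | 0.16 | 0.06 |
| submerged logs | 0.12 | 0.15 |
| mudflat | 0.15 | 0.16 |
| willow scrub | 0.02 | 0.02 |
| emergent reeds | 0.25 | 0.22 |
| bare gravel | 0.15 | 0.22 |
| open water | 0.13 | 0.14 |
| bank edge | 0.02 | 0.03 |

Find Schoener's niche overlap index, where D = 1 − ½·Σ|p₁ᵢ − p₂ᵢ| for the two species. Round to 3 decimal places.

0.870

Σ|p₁ᵢ − p₂ᵢ| = 0.10 + 0.03 + 0.01 + 0.00 + 0.03 + 0.07 + 0.01 + 0.01 = 0.26
D = 1 − ½ × 0.26 = 1 − 0.130 = 0.87000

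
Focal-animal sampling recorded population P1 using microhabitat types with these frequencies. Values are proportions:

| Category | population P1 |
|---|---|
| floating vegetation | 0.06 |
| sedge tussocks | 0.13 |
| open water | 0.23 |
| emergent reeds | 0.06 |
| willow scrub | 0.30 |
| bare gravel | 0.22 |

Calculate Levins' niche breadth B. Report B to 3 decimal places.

4.643

Σpᵢ² = 0.06² + 0.13² + 0.23² + 0.06² + 0.30² + 0.22² = 0.0036 + 0.0169 + 0.0529 + 0.0036 + 0.0900 + 0.0484 = 0.2154
B = 1 / 0.2154 = 4.64253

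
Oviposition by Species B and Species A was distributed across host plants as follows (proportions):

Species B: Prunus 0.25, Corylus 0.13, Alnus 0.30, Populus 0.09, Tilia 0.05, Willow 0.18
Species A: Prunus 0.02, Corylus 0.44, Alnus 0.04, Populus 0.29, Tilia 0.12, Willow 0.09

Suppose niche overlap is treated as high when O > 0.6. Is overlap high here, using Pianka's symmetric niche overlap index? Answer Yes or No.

Σ p₁ᵢp₂ᵢ = 0.0050 + 0.0572 + 0.0120 + 0.0261 + 0.0060 + 0.0162 = 0.1225
Σp_1ᵢ² = 0.25² + 0.13² + 0.30² + 0.09² + 0.05² + 0.18² = 0.0625 + 0.0169 + 0.0900 + 0.0081 + 0.0025 + 0.0324 = 0.2124
Σp_2ᵢ² = 0.02² + 0.44² + 0.04² + 0.29² + 0.12² + 0.09² = 0.0004 + 0.1936 + 0.0016 + 0.0841 + 0.0144 + 0.0081 = 0.3022
O = 0.1225 / √(0.2124 × 0.3022) = 0.1225 / 0.25335 = 0.4835
O = 0.4835 < 0.6 → No.

No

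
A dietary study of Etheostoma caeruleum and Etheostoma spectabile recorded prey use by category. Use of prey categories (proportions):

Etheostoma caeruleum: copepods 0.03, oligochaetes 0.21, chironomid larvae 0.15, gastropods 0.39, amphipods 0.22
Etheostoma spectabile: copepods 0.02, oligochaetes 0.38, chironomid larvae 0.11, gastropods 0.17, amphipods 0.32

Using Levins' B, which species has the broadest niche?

Etheostoma caeruleum

Σp_caerᵢ² = 0.03² + 0.21² + 0.15² + 0.39² + 0.22² = 0.0009 + 0.0441 + 0.0225 + 0.1521 + 0.0484 = 0.2680
B_caer = 1 / 0.2680 = 3.7313
Σp_specᵢ² = 0.02² + 0.38² + 0.11² + 0.17² + 0.32² = 0.0004 + 0.1444 + 0.0121 + 0.0289 + 0.1024 = 0.2882
B_spec = 1 / 0.2882 = 3.4698
Highest B → broadest niche (most generalist): Etheostoma caeruleum (B = 3.73).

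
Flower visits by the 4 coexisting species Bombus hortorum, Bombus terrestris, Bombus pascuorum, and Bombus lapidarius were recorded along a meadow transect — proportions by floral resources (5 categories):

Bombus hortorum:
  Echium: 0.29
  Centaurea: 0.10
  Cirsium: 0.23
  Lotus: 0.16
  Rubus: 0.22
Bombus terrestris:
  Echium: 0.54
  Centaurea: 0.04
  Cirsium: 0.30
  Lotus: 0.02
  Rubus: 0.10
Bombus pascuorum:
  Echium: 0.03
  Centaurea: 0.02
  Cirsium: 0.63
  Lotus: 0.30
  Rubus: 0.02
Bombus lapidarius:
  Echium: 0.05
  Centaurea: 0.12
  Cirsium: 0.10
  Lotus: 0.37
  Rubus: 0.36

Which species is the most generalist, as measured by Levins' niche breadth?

Σp_hortᵢ² = 0.29² + 0.10² + 0.23² + 0.16² + 0.22² = 0.0841 + 0.0100 + 0.0529 + 0.0256 + 0.0484 = 0.2210
B_hort = 1 / 0.2210 = 4.5249
Σp_terrᵢ² = 0.54² + 0.04² + 0.30² + 0.02² + 0.10² = 0.2916 + 0.0016 + 0.0900 + 0.0004 + 0.0100 = 0.3936
B_terr = 1 / 0.3936 = 2.5407
Σp_pascᵢ² = 0.03² + 0.02² + 0.63² + 0.30² + 0.02² = 0.0009 + 0.0004 + 0.3969 + 0.0900 + 0.0004 = 0.4886
B_pasc = 1 / 0.4886 = 2.0467
Σp_lapiᵢ² = 0.05² + 0.12² + 0.10² + 0.37² + 0.36² = 0.0025 + 0.0144 + 0.0100 + 0.1369 + 0.1296 = 0.2934
B_lapi = 1 / 0.2934 = 3.4083
Highest B → broadest niche (most generalist): Bombus hortorum (B = 4.52).

Bombus hortorum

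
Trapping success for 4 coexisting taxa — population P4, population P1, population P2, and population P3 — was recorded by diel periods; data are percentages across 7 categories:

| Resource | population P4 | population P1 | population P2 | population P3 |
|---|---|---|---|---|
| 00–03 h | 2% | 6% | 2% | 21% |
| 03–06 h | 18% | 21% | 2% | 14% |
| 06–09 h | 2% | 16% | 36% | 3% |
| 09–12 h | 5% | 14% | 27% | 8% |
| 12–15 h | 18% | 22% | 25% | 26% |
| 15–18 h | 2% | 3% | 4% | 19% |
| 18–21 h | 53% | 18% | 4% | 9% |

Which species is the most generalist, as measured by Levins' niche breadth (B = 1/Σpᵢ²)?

Convert percentages to proportions (divide by 100).
Σp_P4ᵢ² = 0.02² + 0.18² + 0.02² + 0.05² + 0.18² + 0.02² + 0.53² = 0.0004 + 0.0324 + 0.0004 + 0.0025 + 0.0324 + 0.0004 + 0.2809 = 0.3494
B_P4 = 1 / 0.3494 = 2.8620
Σp_P1ᵢ² = 0.06² + 0.21² + 0.16² + 0.14² + 0.22² + 0.03² + 0.18² = 0.0036 + 0.0441 + 0.0256 + 0.0196 + 0.0484 + 0.0009 + 0.0324 = 0.1746
B_P1 = 1 / 0.1746 = 5.7274
Σp_P2ᵢ² = 0.02² + 0.02² + 0.36² + 0.27² + 0.25² + 0.04² + 0.04² = 0.0004 + 0.0004 + 0.1296 + 0.0729 + 0.0625 + 0.0016 + 0.0016 = 0.2690
B_P2 = 1 / 0.2690 = 3.7175
Σp_P3ᵢ² = 0.21² + 0.14² + 0.03² + 0.08² + 0.26² + 0.19² + 0.09² = 0.0441 + 0.0196 + 0.0009 + 0.0064 + 0.0676 + 0.0361 + 0.0081 = 0.1828
B_P3 = 1 / 0.1828 = 5.4705
Highest B → broadest niche (most generalist): population P1 (B = 5.73).

population P1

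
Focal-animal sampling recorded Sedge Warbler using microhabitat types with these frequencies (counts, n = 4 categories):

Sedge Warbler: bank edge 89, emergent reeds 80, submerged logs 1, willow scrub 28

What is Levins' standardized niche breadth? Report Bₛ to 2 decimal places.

0.53

Proportions for Sedge Warbler (n=198): 89/198=0.4495, 80/198=0.4040, 1/198=0.0051, 28/198=0.1414
Σpᵢ² = 0.4495² + 0.4040² + 0.0051² + 0.1414² = 0.202050 + 0.163216 + 0.000026 + 0.019994 = 0.385286
B = 1 / 0.385286 = 2.5955
Bₛ = (B − 1)/(n − 1) = (2.5955 − 1)/(4 − 1) = 1.5955/3 = 0.5318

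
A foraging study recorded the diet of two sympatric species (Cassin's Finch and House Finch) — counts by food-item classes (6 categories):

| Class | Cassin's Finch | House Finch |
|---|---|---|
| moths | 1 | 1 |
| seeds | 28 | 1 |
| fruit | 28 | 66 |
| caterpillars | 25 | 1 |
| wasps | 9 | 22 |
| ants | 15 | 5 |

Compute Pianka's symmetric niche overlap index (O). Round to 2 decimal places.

0.62

Proportions for Cassin's Finch (n=106): 1/106=0.0094, 28/106=0.2642, 28/106=0.2642, 25/106=0.2358, 9/106=0.0849, 15/106=0.1415
Proportions for House Finch (n=96): 1/96=0.0104, 1/96=0.0104, 66/96=0.6875, 1/96=0.0104, 22/96=0.2292, 5/96=0.0521
Σ p₁ᵢp₂ᵢ = 0.000098 + 0.002748 + 0.181638 + 0.002452 + 0.019459 + 0.007372 = 0.213767
Σp_1ᵢ² = 0.0094² + 0.2642² + 0.2642² + 0.2358² + 0.0849² + 0.1415² = 0.000088 + 0.069802 + 0.069802 + 0.055602 + 0.007208 + 0.020022 = 0.222524
Σp_2ᵢ² = 0.0104² + 0.0104² + 0.6875² + 0.0104² + 0.2292² + 0.0521² = 0.000108 + 0.000108 + 0.472656 + 0.000108 + 0.052533 + 0.002714 = 0.528227
O = 0.213767 / √(0.222524 × 0.528227) = 0.213767 / 0.3428457 = 0.6235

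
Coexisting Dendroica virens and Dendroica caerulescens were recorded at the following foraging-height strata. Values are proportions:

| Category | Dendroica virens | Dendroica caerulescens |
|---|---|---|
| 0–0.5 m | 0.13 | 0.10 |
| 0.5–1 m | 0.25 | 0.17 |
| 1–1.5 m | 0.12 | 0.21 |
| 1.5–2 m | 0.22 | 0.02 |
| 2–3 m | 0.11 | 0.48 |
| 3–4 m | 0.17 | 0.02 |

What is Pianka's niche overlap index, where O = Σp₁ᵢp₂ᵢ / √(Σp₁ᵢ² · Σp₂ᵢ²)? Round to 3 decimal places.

0.589

Σ p₁ᵢp₂ᵢ = 0.0130 + 0.0425 + 0.0252 + 0.0044 + 0.0528 + 0.0034 = 0.1413
Σp_1ᵢ² = 0.13² + 0.25² + 0.12² + 0.22² + 0.11² + 0.17² = 0.0169 + 0.0625 + 0.0144 + 0.0484 + 0.0121 + 0.0289 = 0.1832
Σp_2ᵢ² = 0.10² + 0.17² + 0.21² + 0.02² + 0.48² + 0.02² = 0.0100 + 0.0289 + 0.0441 + 0.0004 + 0.2304 + 0.0004 = 0.3142
O = 0.1413 / √(0.1832 × 0.3142) = 0.1413 / 0.239920 = 0.58895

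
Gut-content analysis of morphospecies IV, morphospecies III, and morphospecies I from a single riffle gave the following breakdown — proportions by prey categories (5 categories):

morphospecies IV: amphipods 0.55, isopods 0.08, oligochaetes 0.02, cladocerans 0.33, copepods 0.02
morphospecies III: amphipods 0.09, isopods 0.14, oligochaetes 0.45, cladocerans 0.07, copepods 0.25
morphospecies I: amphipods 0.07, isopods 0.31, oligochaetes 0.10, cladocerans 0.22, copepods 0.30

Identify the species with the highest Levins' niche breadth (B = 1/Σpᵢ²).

Σp_IVᵢ² = 0.55² + 0.08² + 0.02² + 0.33² + 0.02² = 0.3025 + 0.0064 + 0.0004 + 0.1089 + 0.0004 = 0.4186
B_IV = 1 / 0.4186 = 2.3889
Σp_IIIᵢ² = 0.09² + 0.14² + 0.45² + 0.07² + 0.25² = 0.0081 + 0.0196 + 0.2025 + 0.0049 + 0.0625 = 0.2976
B_III = 1 / 0.2976 = 3.3602
Σp_Iᵢ² = 0.07² + 0.31² + 0.10² + 0.22² + 0.30² = 0.0049 + 0.0961 + 0.0100 + 0.0484 + 0.0900 = 0.2494
B_I = 1 / 0.2494 = 4.0096
Highest B → broadest niche (most generalist): morphospecies I (B = 4.01).

morphospecies I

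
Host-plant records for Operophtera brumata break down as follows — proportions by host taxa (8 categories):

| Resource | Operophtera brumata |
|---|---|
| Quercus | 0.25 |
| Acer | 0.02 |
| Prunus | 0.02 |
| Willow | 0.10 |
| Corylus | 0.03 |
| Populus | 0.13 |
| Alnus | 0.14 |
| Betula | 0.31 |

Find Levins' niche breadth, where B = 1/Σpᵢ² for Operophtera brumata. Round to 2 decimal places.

4.84

Σpᵢ² = 0.25² + 0.02² + 0.02² + 0.10² + 0.03² + 0.13² + 0.14² + 0.31² = 0.0625 + 0.0004 + 0.0004 + 0.0100 + 0.0009 + 0.0169 + 0.0196 + 0.0961 = 0.2068
B = 1 / 0.2068 = 4.8356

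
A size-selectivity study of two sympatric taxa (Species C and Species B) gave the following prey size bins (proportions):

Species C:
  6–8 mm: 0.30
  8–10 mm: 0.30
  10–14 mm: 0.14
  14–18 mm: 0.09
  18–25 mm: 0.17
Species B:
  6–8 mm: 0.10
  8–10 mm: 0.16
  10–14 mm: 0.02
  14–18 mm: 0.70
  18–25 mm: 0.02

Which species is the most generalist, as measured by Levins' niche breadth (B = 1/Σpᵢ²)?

Σp_Cᵢ² = 0.30² + 0.30² + 0.14² + 0.09² + 0.17² = 0.0900 + 0.0900 + 0.0196 + 0.0081 + 0.0289 = 0.2366
B_C = 1 / 0.2366 = 4.2265
Σp_Bᵢ² = 0.10² + 0.16² + 0.02² + 0.70² + 0.02² = 0.0100 + 0.0256 + 0.0004 + 0.4900 + 0.0004 = 0.5264
B_B = 1 / 0.5264 = 1.8997
Highest B → broadest niche (most generalist): Species C (B = 4.23).

Species C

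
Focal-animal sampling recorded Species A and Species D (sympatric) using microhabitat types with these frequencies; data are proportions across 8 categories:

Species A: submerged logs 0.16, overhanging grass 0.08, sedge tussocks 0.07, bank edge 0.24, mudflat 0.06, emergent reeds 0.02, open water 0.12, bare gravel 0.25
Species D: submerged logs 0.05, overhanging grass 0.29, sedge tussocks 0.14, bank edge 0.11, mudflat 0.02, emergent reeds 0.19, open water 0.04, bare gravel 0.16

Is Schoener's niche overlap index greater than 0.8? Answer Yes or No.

No

Σ|p₁ᵢ − p₂ᵢ| = 0.11 + 0.21 + 0.07 + 0.13 + 0.04 + 0.17 + 0.08 + 0.09 = 0.90
D = 1 − ½ × 0.90 = 1 − 0.450 = 0.5500
D = 0.5500 < 0.8 → No.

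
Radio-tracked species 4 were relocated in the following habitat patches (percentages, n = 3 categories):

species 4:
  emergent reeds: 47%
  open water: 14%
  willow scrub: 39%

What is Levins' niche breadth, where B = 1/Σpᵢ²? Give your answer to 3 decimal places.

Convert percentages to proportions (divide by 100).
Σpᵢ² = 0.47² + 0.14² + 0.39² = 0.2209 + 0.0196 + 0.1521 = 0.3926
B = 1 / 0.3926 = 2.54712

2.547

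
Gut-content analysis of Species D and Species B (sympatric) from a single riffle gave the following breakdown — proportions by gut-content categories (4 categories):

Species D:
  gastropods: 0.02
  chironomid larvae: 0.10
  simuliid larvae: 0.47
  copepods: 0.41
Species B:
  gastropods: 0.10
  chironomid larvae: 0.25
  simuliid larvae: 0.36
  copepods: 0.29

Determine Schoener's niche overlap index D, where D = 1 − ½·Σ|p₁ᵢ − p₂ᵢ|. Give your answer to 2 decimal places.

0.77

Σ|p₁ᵢ − p₂ᵢ| = 0.08 + 0.15 + 0.11 + 0.12 = 0.46
D = 1 − ½ × 0.46 = 1 − 0.230 = 0.7700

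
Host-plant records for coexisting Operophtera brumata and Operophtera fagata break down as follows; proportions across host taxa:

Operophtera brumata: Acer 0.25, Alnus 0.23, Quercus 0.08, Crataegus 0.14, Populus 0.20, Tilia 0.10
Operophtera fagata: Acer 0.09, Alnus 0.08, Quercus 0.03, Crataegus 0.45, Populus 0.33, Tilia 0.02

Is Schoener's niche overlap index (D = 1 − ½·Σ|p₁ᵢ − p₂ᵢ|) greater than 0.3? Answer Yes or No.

Σ|p₁ᵢ − p₂ᵢ| = 0.16 + 0.15 + 0.05 + 0.31 + 0.13 + 0.08 = 0.88
D = 1 − ½ × 0.88 = 1 − 0.440 = 0.5600
D = 0.5600 > 0.3 → Yes.

Yes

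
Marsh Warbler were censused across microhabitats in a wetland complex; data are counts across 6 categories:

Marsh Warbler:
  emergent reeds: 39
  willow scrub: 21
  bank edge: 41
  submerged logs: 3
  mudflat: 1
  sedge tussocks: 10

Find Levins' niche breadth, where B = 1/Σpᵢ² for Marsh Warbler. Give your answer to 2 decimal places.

Proportions for Marsh Warbler (n=115): 39/115=0.3391, 21/115=0.1826, 41/115=0.3565, 3/115=0.0261, 1/115=0.0087, 10/115=0.0870
Σpᵢ² = 0.3391² + 0.1826² + 0.3565² + 0.0261² + 0.0087² + 0.0870² = 0.114989 + 0.033343 + 0.127092 + 0.000681 + 0.000076 + 0.007569 = 0.283750
B = 1 / 0.283750 = 3.5242

3.52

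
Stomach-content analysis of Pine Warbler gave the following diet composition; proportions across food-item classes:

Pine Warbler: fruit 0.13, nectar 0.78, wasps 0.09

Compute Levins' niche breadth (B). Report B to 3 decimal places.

1.579

Σpᵢ² = 0.13² + 0.78² + 0.09² = 0.0169 + 0.6084 + 0.0081 = 0.6334
B = 1 / 0.6334 = 1.57878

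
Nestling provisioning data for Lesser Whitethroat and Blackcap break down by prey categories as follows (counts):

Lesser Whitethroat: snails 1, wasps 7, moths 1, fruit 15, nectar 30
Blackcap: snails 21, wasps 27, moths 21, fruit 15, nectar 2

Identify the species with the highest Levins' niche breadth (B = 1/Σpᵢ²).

Blackcap

Proportions for Lesser Whitethroat (n=54): 1/54=0.0185, 7/54=0.1296, 1/54=0.0185, 15/54=0.2778, 30/54=0.5556
Proportions for Blackcap (n=86): 21/86=0.2442, 27/86=0.3140, 21/86=0.2442, 15/86=0.1744, 2/86=0.0233
Σp_Whitᵢ² = 0.0185² + 0.1296² + 0.0185² + 0.2778² + 0.5556² = 0.000342 + 0.016796 + 0.000342 + 0.077173 + 0.308691 = 0.403344
B_Whit = 1 / 0.403344 = 2.4793
Σp_Blacᵢ² = 0.2442² + 0.3140² + 0.2442² + 0.1744² + 0.0233² = 0.059634 + 0.098596 + 0.059634 + 0.030415 + 0.000543 = 0.248822
B_Blac = 1 / 0.248822 = 4.0189
Highest B → broadest niche (most generalist): Blackcap (B = 4.02).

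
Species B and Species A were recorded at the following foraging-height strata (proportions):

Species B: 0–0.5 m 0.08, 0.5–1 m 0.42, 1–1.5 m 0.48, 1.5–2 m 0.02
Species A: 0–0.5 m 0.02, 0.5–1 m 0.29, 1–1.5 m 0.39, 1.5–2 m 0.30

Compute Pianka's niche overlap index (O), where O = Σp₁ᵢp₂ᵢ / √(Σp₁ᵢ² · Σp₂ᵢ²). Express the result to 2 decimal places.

0.86

Σ p₁ᵢp₂ᵢ = 0.0016 + 0.1218 + 0.1872 + 0.0060 = 0.3166
Σp_1ᵢ² = 0.08² + 0.42² + 0.48² + 0.02² = 0.0064 + 0.1764 + 0.2304 + 0.0004 = 0.4136
Σp_2ᵢ² = 0.02² + 0.29² + 0.39² + 0.30² = 0.0004 + 0.0841 + 0.1521 + 0.0900 = 0.3266
O = 0.3166 / √(0.4136 × 0.3266) = 0.3166 / 0.36753 = 0.8614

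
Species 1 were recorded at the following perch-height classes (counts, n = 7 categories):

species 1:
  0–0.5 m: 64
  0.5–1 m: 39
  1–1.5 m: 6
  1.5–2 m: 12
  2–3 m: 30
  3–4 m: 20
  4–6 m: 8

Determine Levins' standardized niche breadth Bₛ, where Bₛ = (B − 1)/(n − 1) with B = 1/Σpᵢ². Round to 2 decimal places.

0.58

Proportions for species 1 (n=179): 64/179=0.3575, 39/179=0.2179, 6/179=0.0335, 12/179=0.0670, 30/179=0.1676, 20/179=0.1117, 8/179=0.0447
Σpᵢ² = 0.3575² + 0.2179² + 0.0335² + 0.0670² + 0.1676² + 0.1117² + 0.0447² = 0.127806 + 0.047480 + 0.001122 + 0.004489 + 0.028090 + 0.012477 + 0.001998 = 0.223462
B = 1 / 0.223462 = 4.4750
Bₛ = (B − 1)/(n − 1) = (4.4750 − 1)/(7 − 1) = 3.4750/6 = 0.5792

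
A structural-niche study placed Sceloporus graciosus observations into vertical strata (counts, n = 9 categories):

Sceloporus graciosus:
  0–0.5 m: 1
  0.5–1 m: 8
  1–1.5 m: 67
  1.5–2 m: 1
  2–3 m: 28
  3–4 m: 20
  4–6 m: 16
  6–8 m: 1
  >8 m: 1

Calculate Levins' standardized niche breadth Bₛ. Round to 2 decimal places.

0.30

Proportions for Sceloporus graciosus (n=143): 1/143=0.0070, 8/143=0.0559, 67/143=0.4685, 1/143=0.0070, 28/143=0.1958, 20/143=0.1399, 16/143=0.1119, 1/143=0.0070, 1/143=0.0070
Σpᵢ² = 0.0070² + 0.0559² + 0.4685² + 0.0070² + 0.1958² + 0.1399² + 0.1119² + 0.0070² + 0.0070² = 0.000049 + 0.003125 + 0.219492 + 0.000049 + 0.038338 + 0.019572 + 0.012522 + 0.000049 + 0.000049 = 0.293245
B = 1 / 0.293245 = 3.4101
Bₛ = (B − 1)/(n − 1) = (3.4101 − 1)/(9 − 1) = 2.4101/8 = 0.3013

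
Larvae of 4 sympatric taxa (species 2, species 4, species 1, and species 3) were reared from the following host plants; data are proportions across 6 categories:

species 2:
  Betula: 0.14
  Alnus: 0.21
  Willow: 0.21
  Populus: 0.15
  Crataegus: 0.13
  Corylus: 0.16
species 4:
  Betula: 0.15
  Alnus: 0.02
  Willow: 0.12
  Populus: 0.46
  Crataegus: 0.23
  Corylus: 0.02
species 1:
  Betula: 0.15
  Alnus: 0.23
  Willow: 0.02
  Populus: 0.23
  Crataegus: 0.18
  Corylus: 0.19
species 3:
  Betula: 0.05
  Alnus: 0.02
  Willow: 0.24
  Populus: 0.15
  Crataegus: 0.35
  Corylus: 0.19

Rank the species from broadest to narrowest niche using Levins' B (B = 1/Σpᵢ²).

Σp_2ᵢ² = 0.14² + 0.21² + 0.21² + 0.15² + 0.13² + 0.16² = 0.0196 + 0.0441 + 0.0441 + 0.0225 + 0.0169 + 0.0256 = 0.1728
B_2 = 1 / 0.1728 = 5.7870
Σp_4ᵢ² = 0.15² + 0.02² + 0.12² + 0.46² + 0.23² + 0.02² = 0.0225 + 0.0004 + 0.0144 + 0.2116 + 0.0529 + 0.0004 = 0.3022
B_4 = 1 / 0.3022 = 3.3091
Σp_1ᵢ² = 0.15² + 0.23² + 0.02² + 0.23² + 0.18² + 0.19² = 0.0225 + 0.0529 + 0.0004 + 0.0529 + 0.0324 + 0.0361 = 0.1972
B_1 = 1 / 0.1972 = 5.0710
Σp_3ᵢ² = 0.05² + 0.02² + 0.24² + 0.15² + 0.35² + 0.19² = 0.0025 + 0.0004 + 0.0576 + 0.0225 + 0.1225 + 0.0361 = 0.2416
B_3 = 1 / 0.2416 = 4.1391
Ranking by B (broadest → narrowest): species 2 (5.79) > species 1 (5.07) > species 3 (4.14) > species 4 (3.31)

species 2 > species 1 > species 3 > species 4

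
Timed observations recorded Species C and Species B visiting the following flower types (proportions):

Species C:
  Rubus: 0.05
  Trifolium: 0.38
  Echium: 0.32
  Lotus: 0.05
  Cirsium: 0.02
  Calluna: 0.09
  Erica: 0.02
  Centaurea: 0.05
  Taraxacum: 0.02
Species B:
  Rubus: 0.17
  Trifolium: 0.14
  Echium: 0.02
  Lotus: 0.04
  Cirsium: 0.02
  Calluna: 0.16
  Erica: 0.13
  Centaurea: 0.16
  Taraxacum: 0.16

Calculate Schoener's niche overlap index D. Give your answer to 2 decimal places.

0.45

Σ|p₁ᵢ − p₂ᵢ| = 0.12 + 0.24 + 0.30 + 0.01 + 0.00 + 0.07 + 0.11 + 0.11 + 0.14 = 1.10
D = 1 − ½ × 1.10 = 1 − 0.550 = 0.4500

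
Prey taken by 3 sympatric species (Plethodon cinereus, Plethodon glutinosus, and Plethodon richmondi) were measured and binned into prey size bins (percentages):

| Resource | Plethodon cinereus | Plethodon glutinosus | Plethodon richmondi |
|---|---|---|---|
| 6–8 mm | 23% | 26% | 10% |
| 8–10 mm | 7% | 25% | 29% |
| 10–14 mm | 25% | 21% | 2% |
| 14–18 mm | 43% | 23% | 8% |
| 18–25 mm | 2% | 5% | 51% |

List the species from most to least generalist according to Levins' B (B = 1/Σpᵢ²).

Plethodon glutinosus > Plethodon cinereus > Plethodon richmondi

Convert percentages to proportions (divide by 100).
Σp_cineᵢ² = 0.23² + 0.07² + 0.25² + 0.43² + 0.02² = 0.0529 + 0.0049 + 0.0625 + 0.1849 + 0.0004 = 0.3056
B_cine = 1 / 0.3056 = 3.2723
Σp_glutᵢ² = 0.26² + 0.25² + 0.21² + 0.23² + 0.05² = 0.0676 + 0.0625 + 0.0441 + 0.0529 + 0.0025 = 0.2296
B_glut = 1 / 0.2296 = 4.3554
Σp_richᵢ² = 0.10² + 0.29² + 0.02² + 0.08² + 0.51² = 0.0100 + 0.0841 + 0.0004 + 0.0064 + 0.2601 = 0.3610
B_rich = 1 / 0.3610 = 2.7701
Ranking by B (broadest → narrowest): Plethodon glutinosus (4.36) > Plethodon cinereus (3.27) > Plethodon richmondi (2.77)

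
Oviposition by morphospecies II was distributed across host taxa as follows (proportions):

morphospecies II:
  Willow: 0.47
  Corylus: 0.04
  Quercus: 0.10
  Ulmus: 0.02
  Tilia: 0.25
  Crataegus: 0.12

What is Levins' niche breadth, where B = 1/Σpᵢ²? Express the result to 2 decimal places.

Σpᵢ² = 0.47² + 0.04² + 0.10² + 0.02² + 0.25² + 0.12² = 0.2209 + 0.0016 + 0.0100 + 0.0004 + 0.0625 + 0.0144 = 0.3098
B = 1 / 0.3098 = 3.2279

3.23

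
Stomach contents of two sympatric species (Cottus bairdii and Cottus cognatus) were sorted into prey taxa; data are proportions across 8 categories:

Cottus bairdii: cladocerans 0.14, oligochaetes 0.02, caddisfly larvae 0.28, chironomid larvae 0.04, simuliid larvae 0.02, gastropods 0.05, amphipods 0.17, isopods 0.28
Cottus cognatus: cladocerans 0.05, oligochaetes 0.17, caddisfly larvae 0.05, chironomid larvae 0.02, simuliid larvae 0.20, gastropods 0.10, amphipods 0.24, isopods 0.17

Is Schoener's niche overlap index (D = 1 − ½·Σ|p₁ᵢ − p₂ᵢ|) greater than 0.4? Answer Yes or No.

Σ|p₁ᵢ − p₂ᵢ| = 0.09 + 0.15 + 0.23 + 0.02 + 0.18 + 0.05 + 0.07 + 0.11 = 0.90
D = 1 − ½ × 0.90 = 1 − 0.450 = 0.5500
D = 0.5500 > 0.4 → Yes.

Yes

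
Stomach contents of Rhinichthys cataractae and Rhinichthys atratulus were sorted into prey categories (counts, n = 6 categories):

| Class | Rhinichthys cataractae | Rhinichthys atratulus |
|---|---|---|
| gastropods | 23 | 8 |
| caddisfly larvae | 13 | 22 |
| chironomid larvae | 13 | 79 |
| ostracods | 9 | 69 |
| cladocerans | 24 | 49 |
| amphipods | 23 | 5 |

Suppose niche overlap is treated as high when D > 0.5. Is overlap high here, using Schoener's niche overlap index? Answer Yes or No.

Proportions for Rhinichthys cataractae (n=105): 23/105=0.2190, 13/105=0.1238, 13/105=0.1238, 9/105=0.0857, 24/105=0.2286, 23/105=0.2190
Proportions for Rhinichthys atratulus (n=232): 8/232=0.0345, 22/232=0.0948, 79/232=0.3405, 69/232=0.2974, 49/232=0.2112, 5/232=0.0216
Σ|p₁ᵢ − p₂ᵢ| = 0.1845 + 0.0290 + 0.2167 + 0.2117 + 0.0174 + 0.1974 = 0.8567
D = 1 − ½ × 0.8567 = 1 − 0.42835 = 0.57165
D = 0.57165 > 0.5 → Yes.

Yes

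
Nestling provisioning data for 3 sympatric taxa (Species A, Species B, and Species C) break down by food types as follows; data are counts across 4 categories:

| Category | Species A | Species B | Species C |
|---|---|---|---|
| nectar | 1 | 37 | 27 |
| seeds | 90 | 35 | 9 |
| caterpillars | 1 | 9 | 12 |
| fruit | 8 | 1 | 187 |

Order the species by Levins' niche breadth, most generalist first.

Proportions for Species A (n=100): 1/100=0.0100, 90/100=0.9000, 1/100=0.0100, 8/100=0.0800
Proportions for Species B (n=82): 37/82=0.4512, 35/82=0.4268, 9/82=0.1098, 1/82=0.0122
Proportions for Species C (n=235): 27/235=0.1149, 9/235=0.0383, 12/235=0.0511, 187/235=0.7957
Σp_Aᵢ² = 0.0100² + 0.9000² + 0.0100² + 0.0800² = 0.000100 + 0.810000 + 0.000100 + 0.006400 = 0.816600
B_A = 1 / 0.816600 = 1.2246
Σp_Bᵢ² = 0.4512² + 0.4268² + 0.1098² + 0.0122² = 0.203581 + 0.182158 + 0.012056 + 0.000149 = 0.397944
B_B = 1 / 0.397944 = 2.5129
Σp_Cᵢ² = 0.1149² + 0.0383² + 0.0511² + 0.7957² = 0.013202 + 0.001467 + 0.002611 + 0.633138 = 0.650418
B_C = 1 / 0.650418 = 1.5375
Ranking by B (broadest → narrowest): Species B (2.51) > Species C (1.54) > Species A (1.22)

Species B > Species C > Species A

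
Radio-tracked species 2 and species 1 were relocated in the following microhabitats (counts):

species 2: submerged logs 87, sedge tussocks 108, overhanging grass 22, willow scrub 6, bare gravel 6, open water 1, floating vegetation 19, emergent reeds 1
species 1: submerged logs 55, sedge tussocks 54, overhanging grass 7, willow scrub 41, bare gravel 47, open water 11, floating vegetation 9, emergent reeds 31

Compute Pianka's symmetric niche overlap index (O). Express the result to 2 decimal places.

0.77

Proportions for species 2 (n=250): 87/250=0.3480, 108/250=0.4320, 22/250=0.0880, 6/250=0.0240, 6/250=0.0240, 1/250=0.0040, 19/250=0.0760, 1/250=0.0040
Proportions for species 1 (n=255): 55/255=0.2157, 54/255=0.2118, 7/255=0.0275, 41/255=0.1608, 47/255=0.1843, 11/255=0.0431, 9/255=0.0353, 31/255=0.1216
Σ p₁ᵢp₂ᵢ = 0.075064 + 0.091498 + 0.002420 + 0.003859 + 0.004423 + 0.000172 + 0.002683 + 0.000486 = 0.180605
Σp_1ᵢ² = 0.3480² + 0.4320² + 0.0880² + 0.0240² + 0.0240² + 0.0040² + 0.0760² + 0.0040² = 0.121104 + 0.186624 + 0.007744 + 0.000576 + 0.000576 + 0.000016 + 0.005776 + 0.000016 = 0.322432
Σp_2ᵢ² = 0.2157² + 0.2118² + 0.0275² + 0.1608² + 0.1843² + 0.0431² + 0.0353² + 0.1216² = 0.046526 + 0.044859 + 0.000756 + 0.025857 + 0.033966 + 0.001858 + 0.001246 + 0.014787 = 0.169855
O = 0.180605 / √(0.322432 × 0.169855) = 0.180605 / 0.2340228 = 0.7717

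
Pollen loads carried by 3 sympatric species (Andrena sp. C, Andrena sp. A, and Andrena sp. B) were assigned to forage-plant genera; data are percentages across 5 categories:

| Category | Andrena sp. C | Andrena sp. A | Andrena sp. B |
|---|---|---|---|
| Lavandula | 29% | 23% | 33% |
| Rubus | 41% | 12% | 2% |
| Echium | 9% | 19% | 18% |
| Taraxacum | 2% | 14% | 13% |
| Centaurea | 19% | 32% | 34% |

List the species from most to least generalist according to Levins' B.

Andrena sp. A > Andrena sp. B > Andrena sp. C

Convert percentages to proportions (divide by 100).
Σp_Cᵢ² = 0.29² + 0.41² + 0.09² + 0.02² + 0.19² = 0.0841 + 0.1681 + 0.0081 + 0.0004 + 0.0361 = 0.2968
B_C = 1 / 0.2968 = 3.3693
Σp_Aᵢ² = 0.23² + 0.12² + 0.19² + 0.14² + 0.32² = 0.0529 + 0.0144 + 0.0361 + 0.0196 + 0.1024 = 0.2254
B_A = 1 / 0.2254 = 4.4366
Σp_Bᵢ² = 0.33² + 0.02² + 0.18² + 0.13² + 0.34² = 0.1089 + 0.0004 + 0.0324 + 0.0169 + 0.1156 = 0.2742
B_B = 1 / 0.2742 = 3.6470
Ranking by B (broadest → narrowest): Andrena sp. A (4.44) > Andrena sp. B (3.65) > Andrena sp. C (3.37)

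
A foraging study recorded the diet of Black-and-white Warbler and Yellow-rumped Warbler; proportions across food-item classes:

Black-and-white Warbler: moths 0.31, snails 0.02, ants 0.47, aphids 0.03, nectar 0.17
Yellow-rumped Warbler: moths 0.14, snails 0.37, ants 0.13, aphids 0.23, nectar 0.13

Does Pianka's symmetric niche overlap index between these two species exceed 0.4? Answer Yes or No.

Yes

Σ p₁ᵢp₂ᵢ = 0.0434 + 0.0074 + 0.0611 + 0.0069 + 0.0221 = 0.1409
Σp_1ᵢ² = 0.31² + 0.02² + 0.47² + 0.03² + 0.17² = 0.0961 + 0.0004 + 0.2209 + 0.0009 + 0.0289 = 0.3472
Σp_2ᵢ² = 0.14² + 0.37² + 0.13² + 0.23² + 0.13² = 0.0196 + 0.1369 + 0.0169 + 0.0529 + 0.0169 = 0.2432
O = 0.1409 / √(0.3472 × 0.2432) = 0.1409 / 0.29058 = 0.4849
O = 0.4849 > 0.4 → Yes.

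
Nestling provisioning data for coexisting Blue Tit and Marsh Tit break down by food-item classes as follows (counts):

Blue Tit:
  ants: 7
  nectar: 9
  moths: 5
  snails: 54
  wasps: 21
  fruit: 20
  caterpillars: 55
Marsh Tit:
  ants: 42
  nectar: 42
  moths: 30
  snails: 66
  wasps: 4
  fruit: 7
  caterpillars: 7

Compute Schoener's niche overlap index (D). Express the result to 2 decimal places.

0.53

Proportions for Blue Tit (n=171): 7/171=0.0409, 9/171=0.0526, 5/171=0.0292, 54/171=0.3158, 21/171=0.1228, 20/171=0.1170, 55/171=0.3216
Proportions for Marsh Tit (n=198): 42/198=0.2121, 42/198=0.2121, 30/198=0.1515, 66/198=0.3333, 4/198=0.0202, 7/198=0.0354, 7/198=0.0354
Σ|p₁ᵢ − p₂ᵢ| = 0.1712 + 0.1595 + 0.1223 + 0.0175 + 0.1026 + 0.0816 + 0.2862 = 0.9409
D = 1 − ½ × 0.9409 = 1 − 0.47045 = 0.52955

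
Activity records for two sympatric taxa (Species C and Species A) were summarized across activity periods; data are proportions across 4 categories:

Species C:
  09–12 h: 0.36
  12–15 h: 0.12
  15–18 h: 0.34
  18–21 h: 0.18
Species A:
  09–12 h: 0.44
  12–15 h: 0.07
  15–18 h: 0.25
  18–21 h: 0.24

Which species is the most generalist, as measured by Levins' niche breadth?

Species C

Σp_Cᵢ² = 0.36² + 0.12² + 0.34² + 0.18² = 0.1296 + 0.0144 + 0.1156 + 0.0324 = 0.2920
B_C = 1 / 0.2920 = 3.4247
Σp_Aᵢ² = 0.44² + 0.07² + 0.25² + 0.24² = 0.1936 + 0.0049 + 0.0625 + 0.0576 = 0.3186
B_A = 1 / 0.3186 = 3.1387
Highest B → broadest niche (most generalist): Species C (B = 3.42).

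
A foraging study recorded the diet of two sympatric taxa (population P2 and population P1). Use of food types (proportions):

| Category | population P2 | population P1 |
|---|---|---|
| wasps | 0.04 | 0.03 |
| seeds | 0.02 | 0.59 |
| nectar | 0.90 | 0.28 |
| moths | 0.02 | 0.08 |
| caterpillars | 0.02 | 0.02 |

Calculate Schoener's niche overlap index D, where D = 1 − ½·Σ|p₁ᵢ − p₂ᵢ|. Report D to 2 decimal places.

0.37

Σ|p₁ᵢ − p₂ᵢ| = 0.01 + 0.57 + 0.62 + 0.06 + 0.00 = 1.26
D = 1 − ½ × 1.26 = 1 − 0.630 = 0.3700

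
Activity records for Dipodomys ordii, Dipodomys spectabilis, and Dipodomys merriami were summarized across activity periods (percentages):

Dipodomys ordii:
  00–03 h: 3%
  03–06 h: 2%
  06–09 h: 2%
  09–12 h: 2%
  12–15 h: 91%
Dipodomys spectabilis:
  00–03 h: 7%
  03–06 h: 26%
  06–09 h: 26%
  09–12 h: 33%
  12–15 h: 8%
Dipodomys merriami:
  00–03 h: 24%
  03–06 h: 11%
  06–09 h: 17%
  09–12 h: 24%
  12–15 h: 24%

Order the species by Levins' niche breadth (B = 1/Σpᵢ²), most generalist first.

Convert percentages to proportions (divide by 100).
Σp_ordiᵢ² = 0.03² + 0.02² + 0.02² + 0.02² + 0.91² = 0.0009 + 0.0004 + 0.0004 + 0.0004 + 0.8281 = 0.8302
B_ordi = 1 / 0.8302 = 1.2045
Σp_specᵢ² = 0.07² + 0.26² + 0.26² + 0.33² + 0.08² = 0.0049 + 0.0676 + 0.0676 + 0.1089 + 0.0064 = 0.2554
B_spec = 1 / 0.2554 = 3.9154
Σp_merrᵢ² = 0.24² + 0.11² + 0.17² + 0.24² + 0.24² = 0.0576 + 0.0121 + 0.0289 + 0.0576 + 0.0576 = 0.2138
B_merr = 1 / 0.2138 = 4.6773
Ranking by B (broadest → narrowest): Dipodomys merriami (4.68) > Dipodomys spectabilis (3.92) > Dipodomys ordii (1.20)

Dipodomys merriami > Dipodomys spectabilis > Dipodomys ordii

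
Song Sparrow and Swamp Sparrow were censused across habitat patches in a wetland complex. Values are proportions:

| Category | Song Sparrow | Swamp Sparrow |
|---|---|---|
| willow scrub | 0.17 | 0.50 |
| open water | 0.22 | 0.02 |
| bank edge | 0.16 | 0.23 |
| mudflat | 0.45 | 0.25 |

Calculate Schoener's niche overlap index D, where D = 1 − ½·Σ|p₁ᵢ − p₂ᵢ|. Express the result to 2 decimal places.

0.60

Σ|p₁ᵢ − p₂ᵢ| = 0.33 + 0.20 + 0.07 + 0.20 = 0.80
D = 1 − ½ × 0.80 = 1 − 0.400 = 0.6000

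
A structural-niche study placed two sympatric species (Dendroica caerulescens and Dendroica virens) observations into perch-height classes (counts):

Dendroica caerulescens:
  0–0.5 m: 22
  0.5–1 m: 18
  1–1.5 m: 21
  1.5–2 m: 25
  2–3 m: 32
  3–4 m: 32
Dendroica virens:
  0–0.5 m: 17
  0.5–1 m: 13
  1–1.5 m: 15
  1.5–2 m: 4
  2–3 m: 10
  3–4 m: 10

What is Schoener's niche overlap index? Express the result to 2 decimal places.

Proportions for Dendroica caerulescens (n=150): 22/150=0.1467, 18/150=0.1200, 21/150=0.1400, 25/150=0.1667, 32/150=0.2133, 32/150=0.2133
Proportions for Dendroica virens (n=69): 17/69=0.2464, 13/69=0.1884, 15/69=0.2174, 4/69=0.0580, 10/69=0.1449, 10/69=0.1449
Σ|p₁ᵢ − p₂ᵢ| = 0.0997 + 0.0684 + 0.0774 + 0.1087 + 0.0684 + 0.0684 = 0.4910
D = 1 − ½ × 0.4910 = 1 − 0.24550 = 0.75450

0.75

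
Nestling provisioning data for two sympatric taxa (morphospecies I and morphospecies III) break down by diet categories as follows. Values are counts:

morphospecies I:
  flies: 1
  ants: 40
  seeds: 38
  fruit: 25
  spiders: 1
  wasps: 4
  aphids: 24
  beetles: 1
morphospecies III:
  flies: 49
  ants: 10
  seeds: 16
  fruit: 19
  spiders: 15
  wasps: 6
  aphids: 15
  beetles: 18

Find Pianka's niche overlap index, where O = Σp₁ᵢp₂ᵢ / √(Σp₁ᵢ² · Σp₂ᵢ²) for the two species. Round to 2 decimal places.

0.48

Proportions for morphospecies I (n=134): 1/134=0.0075, 40/134=0.2985, 38/134=0.2836, 25/134=0.1866, 1/134=0.0075, 4/134=0.0299, 24/134=0.1791, 1/134=0.0075
Proportions for morphospecies III (n=148): 49/148=0.3311, 10/148=0.0676, 16/148=0.1081, 19/148=0.1284, 15/148=0.1014, 6/148=0.0405, 15/148=0.1014, 18/148=0.1216
Σ p₁ᵢp₂ᵢ = 0.002483 + 0.020179 + 0.030657 + 0.023959 + 0.000761 + 0.001211 + 0.018161 + 0.000912 = 0.098323
Σp_1ᵢ² = 0.0075² + 0.2985² + 0.2836² + 0.1866² + 0.0075² + 0.0299² + 0.1791² + 0.0075² = 0.000056 + 0.089102 + 0.080429 + 0.034820 + 0.000056 + 0.000894 + 0.032077 + 0.000056 = 0.237490
Σp_2ᵢ² = 0.3311² + 0.0676² + 0.1081² + 0.1284² + 0.1014² + 0.0405² + 0.1014² + 0.1216² = 0.109627 + 0.004570 + 0.011686 + 0.016487 + 0.010282 + 0.001640 + 0.010282 + 0.014787 = 0.179361
O = 0.098323 / √(0.237490 × 0.179361) = 0.098323 / 0.2063891 = 0.4764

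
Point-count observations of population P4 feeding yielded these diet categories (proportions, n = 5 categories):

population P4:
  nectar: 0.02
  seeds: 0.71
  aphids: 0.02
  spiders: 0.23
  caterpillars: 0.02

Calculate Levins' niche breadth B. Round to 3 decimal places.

Σpᵢ² = 0.02² + 0.71² + 0.02² + 0.23² + 0.02² = 0.0004 + 0.5041 + 0.0004 + 0.0529 + 0.0004 = 0.5582
B = 1 / 0.5582 = 1.79147

1.791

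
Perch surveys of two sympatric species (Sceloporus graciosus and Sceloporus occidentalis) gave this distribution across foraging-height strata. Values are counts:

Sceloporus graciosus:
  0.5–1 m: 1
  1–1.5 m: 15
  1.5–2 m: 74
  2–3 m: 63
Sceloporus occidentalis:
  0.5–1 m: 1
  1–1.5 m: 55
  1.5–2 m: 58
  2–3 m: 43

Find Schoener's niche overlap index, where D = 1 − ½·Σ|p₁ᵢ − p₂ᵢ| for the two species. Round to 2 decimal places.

Proportions for Sceloporus graciosus (n=153): 1/153=0.0065, 15/153=0.0980, 74/153=0.4837, 63/153=0.4118
Proportions for Sceloporus occidentalis (n=157): 1/157=0.0064, 55/157=0.3503, 58/157=0.3694, 43/157=0.2739
Σ|p₁ᵢ − p₂ᵢ| = 0.0001 + 0.2523 + 0.1143 + 0.1379 = 0.5046
D = 1 − ½ × 0.5046 = 1 − 0.25230 = 0.74770

0.75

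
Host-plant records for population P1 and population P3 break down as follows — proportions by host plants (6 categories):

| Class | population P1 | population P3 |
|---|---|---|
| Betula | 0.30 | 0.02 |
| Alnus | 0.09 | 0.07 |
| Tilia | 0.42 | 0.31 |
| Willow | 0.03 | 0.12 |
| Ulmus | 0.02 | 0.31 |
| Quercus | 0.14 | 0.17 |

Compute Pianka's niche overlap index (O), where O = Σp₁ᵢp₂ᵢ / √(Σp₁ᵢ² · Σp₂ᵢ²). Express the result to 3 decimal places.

0.660

Σ p₁ᵢp₂ᵢ = 0.0060 + 0.0063 + 0.1302 + 0.0036 + 0.0062 + 0.0238 = 0.1761
Σp_1ᵢ² = 0.30² + 0.09² + 0.42² + 0.03² + 0.02² + 0.14² = 0.0900 + 0.0081 + 0.1764 + 0.0009 + 0.0004 + 0.0196 = 0.2954
Σp_2ᵢ² = 0.02² + 0.07² + 0.31² + 0.12² + 0.31² + 0.17² = 0.0004 + 0.0049 + 0.0961 + 0.0144 + 0.0961 + 0.0289 = 0.2408
O = 0.1761 / √(0.2954 × 0.2408) = 0.1761 / 0.266706 = 0.66028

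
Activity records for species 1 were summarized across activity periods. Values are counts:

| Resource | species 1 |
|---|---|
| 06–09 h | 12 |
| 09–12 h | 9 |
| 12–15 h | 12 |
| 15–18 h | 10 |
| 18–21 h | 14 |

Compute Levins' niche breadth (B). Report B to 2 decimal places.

4.89

Proportions for species 1 (n=57): 12/57=0.2105, 9/57=0.1579, 12/57=0.2105, 10/57=0.1754, 14/57=0.2456
Σpᵢ² = 0.2105² + 0.1579² + 0.2105² + 0.1754² + 0.2456² = 0.044310 + 0.024932 + 0.044310 + 0.030765 + 0.060319 = 0.204636
B = 1 / 0.204636 = 4.8867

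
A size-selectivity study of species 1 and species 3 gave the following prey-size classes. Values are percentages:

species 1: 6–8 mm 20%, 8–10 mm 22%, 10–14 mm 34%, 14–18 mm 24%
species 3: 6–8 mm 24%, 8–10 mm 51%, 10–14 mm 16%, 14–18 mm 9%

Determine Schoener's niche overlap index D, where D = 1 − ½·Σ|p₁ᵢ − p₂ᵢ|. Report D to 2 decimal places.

0.67

Convert percentages to proportions (divide by 100).
Σ|p₁ᵢ − p₂ᵢ| = 0.04 + 0.29 + 0.18 + 0.15 = 0.66
D = 1 − ½ × 0.66 = 1 − 0.330 = 0.6700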